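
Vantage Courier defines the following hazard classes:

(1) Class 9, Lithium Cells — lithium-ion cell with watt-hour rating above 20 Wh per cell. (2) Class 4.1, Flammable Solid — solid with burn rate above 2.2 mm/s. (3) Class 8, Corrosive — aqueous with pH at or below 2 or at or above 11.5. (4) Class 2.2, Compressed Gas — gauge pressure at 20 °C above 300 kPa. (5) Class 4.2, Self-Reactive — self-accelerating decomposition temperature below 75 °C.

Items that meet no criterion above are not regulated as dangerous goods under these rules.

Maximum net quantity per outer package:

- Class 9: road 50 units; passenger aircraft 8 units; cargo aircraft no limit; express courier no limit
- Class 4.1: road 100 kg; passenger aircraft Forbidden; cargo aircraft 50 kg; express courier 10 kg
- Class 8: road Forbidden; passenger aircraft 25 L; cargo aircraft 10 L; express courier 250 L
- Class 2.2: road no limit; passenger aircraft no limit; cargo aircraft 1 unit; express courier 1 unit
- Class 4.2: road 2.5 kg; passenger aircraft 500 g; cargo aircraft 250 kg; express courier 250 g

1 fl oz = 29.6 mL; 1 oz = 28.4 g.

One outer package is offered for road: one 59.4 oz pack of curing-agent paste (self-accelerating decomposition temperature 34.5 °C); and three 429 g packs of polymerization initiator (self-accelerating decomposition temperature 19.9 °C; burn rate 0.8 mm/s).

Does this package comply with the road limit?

The curing-agent paste has self-accelerating decomposition temperature 34.5 °C, which is < 75 °C, so it is Class 4.2 (Self-Reactive).
Self-accelerating decomposition temperature 19.9 °C meets the Class 4.2 criterion (Self-Reactive), so the polymerization initiator is Class 4.2.
Class 4.2 net quantity: (one 59.4 oz pack = 1686.96 g) + (three 429 g packs = 1.287 kg) = 2973.96 g.
2973.96 g > 2.5 kg (road limit, Class 4.2) — over the limit.

No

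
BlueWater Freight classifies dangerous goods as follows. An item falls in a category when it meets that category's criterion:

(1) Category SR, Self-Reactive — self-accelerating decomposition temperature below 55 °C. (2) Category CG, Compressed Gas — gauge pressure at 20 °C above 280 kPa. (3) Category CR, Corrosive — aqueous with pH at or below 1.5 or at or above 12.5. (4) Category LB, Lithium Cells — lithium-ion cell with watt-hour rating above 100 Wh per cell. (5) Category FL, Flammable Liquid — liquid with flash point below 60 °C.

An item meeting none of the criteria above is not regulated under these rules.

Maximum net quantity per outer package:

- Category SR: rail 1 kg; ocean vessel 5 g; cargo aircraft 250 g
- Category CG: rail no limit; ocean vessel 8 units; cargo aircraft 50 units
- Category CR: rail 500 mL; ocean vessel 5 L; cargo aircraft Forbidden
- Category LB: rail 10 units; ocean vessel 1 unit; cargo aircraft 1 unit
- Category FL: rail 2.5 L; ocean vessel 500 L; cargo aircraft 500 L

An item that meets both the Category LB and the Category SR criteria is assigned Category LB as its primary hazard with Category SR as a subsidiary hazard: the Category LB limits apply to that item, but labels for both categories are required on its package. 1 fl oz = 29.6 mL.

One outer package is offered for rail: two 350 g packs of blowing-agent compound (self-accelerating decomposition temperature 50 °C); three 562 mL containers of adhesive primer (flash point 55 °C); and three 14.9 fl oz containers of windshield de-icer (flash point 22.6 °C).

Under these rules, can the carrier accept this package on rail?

Self-accelerating decomposition temperature 50 °C meets the Category SR criterion (Self-Reactive), so the blowing-agent compound is Category SR.
The adhesive primer has flash point 55 °C, which is < 60 °C, so it is Category FL (Flammable Liquid).
Windshield de-icer: flash point 22.6 °C < 60 °C → Category FL (Flammable Liquid).
Category FL net quantity: (three 562 mL containers = 1.686 L) + (three 14.9 fl oz containers = 1323.12 mL) = 3009.12 mL.
3009.12 mL > 2.5 L (rail limit, Category FL) — over the limit.
Category SR quantity: two 350 g packs = 700 g.
700 g ≤ 1 kg (rail limit, Category SR) — within limit.

No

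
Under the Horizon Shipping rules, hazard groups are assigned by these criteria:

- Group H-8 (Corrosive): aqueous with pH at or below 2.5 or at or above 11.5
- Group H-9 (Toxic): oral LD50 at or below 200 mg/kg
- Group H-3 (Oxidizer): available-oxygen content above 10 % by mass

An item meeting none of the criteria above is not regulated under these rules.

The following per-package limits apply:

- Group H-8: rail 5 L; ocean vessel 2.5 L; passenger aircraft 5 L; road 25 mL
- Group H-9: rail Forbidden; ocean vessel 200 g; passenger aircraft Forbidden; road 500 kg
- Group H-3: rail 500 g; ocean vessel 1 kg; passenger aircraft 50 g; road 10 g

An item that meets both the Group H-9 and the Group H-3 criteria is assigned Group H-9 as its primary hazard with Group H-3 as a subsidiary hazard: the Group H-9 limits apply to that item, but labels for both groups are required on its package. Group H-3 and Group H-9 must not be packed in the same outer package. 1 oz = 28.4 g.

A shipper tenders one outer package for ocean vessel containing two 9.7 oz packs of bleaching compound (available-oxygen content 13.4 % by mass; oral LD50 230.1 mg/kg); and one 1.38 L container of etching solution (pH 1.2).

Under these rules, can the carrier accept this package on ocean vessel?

Yes

The bleaching compound has available-oxygen content 13.4 % by mass, which is > 10 % by mass, so it is Group H-3 (Oxidizer).
pH 1.2 meets the Group H-8 criterion (Corrosive), so the etching solution is Group H-8.
Group H-3 quantity: two 9.7 oz packs = 550.96 g.
550.96 g ≤ 1 kg (ocean vessel limit, Group H-3) — within limit.
Group H-8 quantity: 1.38 L.
That is within the Group H-8 ocean vessel limit of 2.5 L.
The segregation rule (Group H-3 with Group H-9) does not apply to Group H-3 with Group H-8.
Every hazard group is within its ocean vessel limit and no segregation rule is violated.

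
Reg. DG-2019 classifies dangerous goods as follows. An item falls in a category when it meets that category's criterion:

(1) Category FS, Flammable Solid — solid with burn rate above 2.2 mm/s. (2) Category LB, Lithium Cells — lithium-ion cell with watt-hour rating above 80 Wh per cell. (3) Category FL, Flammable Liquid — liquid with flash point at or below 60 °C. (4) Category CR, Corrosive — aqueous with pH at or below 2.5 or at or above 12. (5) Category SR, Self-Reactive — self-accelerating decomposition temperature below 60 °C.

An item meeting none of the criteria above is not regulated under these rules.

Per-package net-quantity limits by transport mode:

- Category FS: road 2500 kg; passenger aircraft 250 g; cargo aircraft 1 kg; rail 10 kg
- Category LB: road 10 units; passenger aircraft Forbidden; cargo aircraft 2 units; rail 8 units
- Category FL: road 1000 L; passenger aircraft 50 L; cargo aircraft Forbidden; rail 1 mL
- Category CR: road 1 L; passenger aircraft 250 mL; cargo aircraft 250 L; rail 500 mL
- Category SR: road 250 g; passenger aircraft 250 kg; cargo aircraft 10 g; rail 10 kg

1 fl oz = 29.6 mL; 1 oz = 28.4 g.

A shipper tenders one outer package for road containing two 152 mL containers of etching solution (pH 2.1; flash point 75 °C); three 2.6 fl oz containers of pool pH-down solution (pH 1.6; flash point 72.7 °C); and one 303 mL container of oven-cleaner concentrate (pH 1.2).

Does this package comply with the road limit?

Yes

pH 2.1 meets the Category CR criterion (Corrosive), so the etching solution is Category CR.
Pool pH-down solution: pH 1.6 ≤ 2.5 → Category CR (Corrosive).
With pH 1.2 (≤ 2.5), the oven-cleaner concentrate falls in Category CR.
Total Category CR: (two 152 mL containers = 304 mL) + (three 2.6 fl oz containers = 230.88 mL) + 303 mL = 837.88 mL.
837.88 mL ≤ 1 L (road limit, Category CR) — within limit.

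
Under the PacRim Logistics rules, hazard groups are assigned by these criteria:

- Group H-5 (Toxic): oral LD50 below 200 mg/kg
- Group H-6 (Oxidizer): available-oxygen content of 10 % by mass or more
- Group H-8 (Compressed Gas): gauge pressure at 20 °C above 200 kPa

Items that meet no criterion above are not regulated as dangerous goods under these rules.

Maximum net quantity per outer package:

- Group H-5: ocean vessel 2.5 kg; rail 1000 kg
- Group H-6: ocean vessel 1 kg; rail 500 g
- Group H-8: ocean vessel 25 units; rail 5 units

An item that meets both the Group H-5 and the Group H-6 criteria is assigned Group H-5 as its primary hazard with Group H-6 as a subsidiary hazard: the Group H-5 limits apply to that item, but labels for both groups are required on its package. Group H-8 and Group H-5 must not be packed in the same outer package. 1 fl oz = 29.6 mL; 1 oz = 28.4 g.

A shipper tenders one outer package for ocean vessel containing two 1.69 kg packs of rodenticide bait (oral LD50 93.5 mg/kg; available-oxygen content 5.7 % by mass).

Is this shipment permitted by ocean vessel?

No

With oral LD50 93.5 mg/kg (< 200 mg/kg), the rodenticide bait falls in Group H-5.
Group H-5 quantity: two 1.69 kg packs = 3.38 kg.
3.38 kg exceeds the ocean vessel limit of 2.5 kg for Group H-5.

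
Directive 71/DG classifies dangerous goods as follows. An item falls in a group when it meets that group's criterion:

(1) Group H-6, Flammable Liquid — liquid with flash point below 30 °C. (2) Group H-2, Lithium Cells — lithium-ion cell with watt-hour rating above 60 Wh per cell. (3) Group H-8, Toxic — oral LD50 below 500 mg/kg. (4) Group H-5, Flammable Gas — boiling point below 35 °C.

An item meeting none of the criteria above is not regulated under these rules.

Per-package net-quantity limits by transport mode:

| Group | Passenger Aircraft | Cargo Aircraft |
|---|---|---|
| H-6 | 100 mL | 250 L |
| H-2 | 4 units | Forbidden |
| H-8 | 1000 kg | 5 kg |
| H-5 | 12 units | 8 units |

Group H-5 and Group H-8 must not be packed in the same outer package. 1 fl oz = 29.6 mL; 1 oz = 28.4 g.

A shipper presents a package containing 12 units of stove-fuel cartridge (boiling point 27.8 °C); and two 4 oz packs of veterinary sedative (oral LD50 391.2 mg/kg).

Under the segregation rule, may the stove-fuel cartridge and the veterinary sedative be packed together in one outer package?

The stove-fuel cartridge has boiling point 27.8 °C, which is < 35 °C, so it is Group H-5 (Flammable Gas).
The veterinary sedative has oral LD50 391.2 mg/kg, which is < 500 mg/kg, so it is Group H-8 (Toxic).
Group H-5 and Group H-8 may not share an outer package.

No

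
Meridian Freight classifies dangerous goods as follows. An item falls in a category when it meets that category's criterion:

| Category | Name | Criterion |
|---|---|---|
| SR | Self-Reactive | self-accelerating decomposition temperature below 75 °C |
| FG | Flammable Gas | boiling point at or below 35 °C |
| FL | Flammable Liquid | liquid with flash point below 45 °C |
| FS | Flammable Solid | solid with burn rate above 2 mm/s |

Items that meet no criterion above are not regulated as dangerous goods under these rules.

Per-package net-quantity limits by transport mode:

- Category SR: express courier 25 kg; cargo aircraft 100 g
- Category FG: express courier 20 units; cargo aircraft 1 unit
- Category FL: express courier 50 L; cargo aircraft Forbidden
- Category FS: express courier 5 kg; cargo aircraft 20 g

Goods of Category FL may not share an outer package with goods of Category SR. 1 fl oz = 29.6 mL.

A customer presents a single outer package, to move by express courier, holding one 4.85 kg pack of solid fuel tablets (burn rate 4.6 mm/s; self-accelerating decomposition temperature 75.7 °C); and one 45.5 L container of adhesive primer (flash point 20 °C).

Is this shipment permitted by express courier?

With burn rate 4.6 mm/s (> 2 mm/s), the solid fuel tablets fall in Category FS.
Adhesive primer: flash point 20 °C < 45 °C → Category FL (Flammable Liquid).
Category FL quantity: 45.5 L.
That is within the Category FL express courier limit of 50 L.
Category FS quantity: 4.85 kg.
4.85 kg ≤ 5 kg (express courier limit, Category FS) — within limit.
The segregation rule (Category FL with Category SR) does not apply to Category FL with Category FS.
Every hazard category is within its express courier limit and no segregation rule is violated.

Yes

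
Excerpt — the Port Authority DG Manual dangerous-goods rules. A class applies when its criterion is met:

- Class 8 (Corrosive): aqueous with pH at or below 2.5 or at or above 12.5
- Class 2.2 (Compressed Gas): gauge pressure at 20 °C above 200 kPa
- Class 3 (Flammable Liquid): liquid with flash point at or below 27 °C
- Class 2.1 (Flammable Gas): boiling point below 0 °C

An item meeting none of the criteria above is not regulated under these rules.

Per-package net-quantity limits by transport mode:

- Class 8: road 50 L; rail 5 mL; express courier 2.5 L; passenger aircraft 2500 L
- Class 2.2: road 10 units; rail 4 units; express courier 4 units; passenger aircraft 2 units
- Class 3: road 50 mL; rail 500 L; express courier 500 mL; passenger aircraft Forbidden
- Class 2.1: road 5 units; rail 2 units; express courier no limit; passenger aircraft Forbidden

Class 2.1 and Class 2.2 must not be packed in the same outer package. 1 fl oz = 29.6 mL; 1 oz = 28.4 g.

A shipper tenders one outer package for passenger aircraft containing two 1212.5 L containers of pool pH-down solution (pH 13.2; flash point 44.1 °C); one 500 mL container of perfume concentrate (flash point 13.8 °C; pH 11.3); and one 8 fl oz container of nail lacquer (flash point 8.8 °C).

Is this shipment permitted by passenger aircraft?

With pH 13.2 (≥ 12.5), the pool pH-down solution falls in Class 8.
The perfume concentrate has flash point 13.8 °C, which is ≤ 27 °C, so it is Class 3 (Flammable Liquid).
Nail lacquer: flash point 8.8 °C ≤ 27 °C → Class 3 (Flammable Liquid).
Class 3 net quantity: 500 mL + (one 8 fl oz container = 236.8 mL) = 736.8 mL.
By passenger aircraft, Class 3 is Forbidden regardless of quantity.
Class 8 quantity: two 1212.5 L containers = 2425 L.
2425 L ≤ 2500 L (passenger aircraft limit, Class 8) — within limit.
The segregation rule (Class 2.1 with Class 2.2) does not apply to Class 3 with Class 8.

No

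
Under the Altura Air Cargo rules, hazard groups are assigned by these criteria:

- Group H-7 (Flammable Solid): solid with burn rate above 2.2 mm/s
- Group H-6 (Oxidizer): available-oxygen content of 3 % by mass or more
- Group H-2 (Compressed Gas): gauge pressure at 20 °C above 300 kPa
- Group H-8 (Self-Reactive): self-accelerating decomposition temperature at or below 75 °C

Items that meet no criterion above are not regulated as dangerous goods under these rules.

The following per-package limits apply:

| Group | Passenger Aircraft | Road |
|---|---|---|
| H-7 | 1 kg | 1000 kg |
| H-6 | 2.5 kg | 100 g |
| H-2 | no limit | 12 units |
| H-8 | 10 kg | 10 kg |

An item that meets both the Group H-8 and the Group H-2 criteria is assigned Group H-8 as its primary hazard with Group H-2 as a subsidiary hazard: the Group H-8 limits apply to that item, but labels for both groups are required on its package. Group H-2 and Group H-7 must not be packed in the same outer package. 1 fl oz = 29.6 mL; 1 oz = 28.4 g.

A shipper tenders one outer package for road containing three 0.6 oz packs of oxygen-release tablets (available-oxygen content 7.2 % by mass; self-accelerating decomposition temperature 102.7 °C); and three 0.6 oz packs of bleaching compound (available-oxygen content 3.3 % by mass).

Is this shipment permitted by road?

No

Available-oxygen content 7.2 % by mass meets the Group H-6 criterion (Oxidizer), so the oxygen-release tablets are Group H-6.
Available-oxygen content 3.3 % by mass meets the Group H-6 criterion (Oxidizer), so the bleaching compound is Group H-6.
Total Group H-6: (three 0.6 oz packs = 51.12 g) + (three 0.6 oz packs = 51.12 g) = 102.24 g.
102.24 g exceeds the road limit of 100 g for Group H-6.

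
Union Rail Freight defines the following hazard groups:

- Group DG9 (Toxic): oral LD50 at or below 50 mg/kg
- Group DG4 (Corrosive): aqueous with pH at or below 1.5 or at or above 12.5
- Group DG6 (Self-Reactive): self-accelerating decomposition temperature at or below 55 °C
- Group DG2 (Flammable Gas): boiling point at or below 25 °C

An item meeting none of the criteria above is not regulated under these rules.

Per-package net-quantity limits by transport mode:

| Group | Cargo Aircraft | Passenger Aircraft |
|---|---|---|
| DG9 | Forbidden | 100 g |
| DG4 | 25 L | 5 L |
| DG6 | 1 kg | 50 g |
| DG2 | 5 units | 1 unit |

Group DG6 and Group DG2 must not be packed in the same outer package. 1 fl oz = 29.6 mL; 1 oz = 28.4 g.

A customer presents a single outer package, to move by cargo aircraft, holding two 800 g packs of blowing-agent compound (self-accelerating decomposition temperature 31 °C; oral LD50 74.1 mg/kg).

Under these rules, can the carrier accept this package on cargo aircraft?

Blowing-agent compound: self-accelerating decomposition temperature 31 °C ≤ 55 °C → Group DG6 (Self-Reactive).
Group DG6 quantity: two 800 g packs = 1.6 kg.
That exceeds the Group DG6 cargo aircraft limit of 1 kg.

No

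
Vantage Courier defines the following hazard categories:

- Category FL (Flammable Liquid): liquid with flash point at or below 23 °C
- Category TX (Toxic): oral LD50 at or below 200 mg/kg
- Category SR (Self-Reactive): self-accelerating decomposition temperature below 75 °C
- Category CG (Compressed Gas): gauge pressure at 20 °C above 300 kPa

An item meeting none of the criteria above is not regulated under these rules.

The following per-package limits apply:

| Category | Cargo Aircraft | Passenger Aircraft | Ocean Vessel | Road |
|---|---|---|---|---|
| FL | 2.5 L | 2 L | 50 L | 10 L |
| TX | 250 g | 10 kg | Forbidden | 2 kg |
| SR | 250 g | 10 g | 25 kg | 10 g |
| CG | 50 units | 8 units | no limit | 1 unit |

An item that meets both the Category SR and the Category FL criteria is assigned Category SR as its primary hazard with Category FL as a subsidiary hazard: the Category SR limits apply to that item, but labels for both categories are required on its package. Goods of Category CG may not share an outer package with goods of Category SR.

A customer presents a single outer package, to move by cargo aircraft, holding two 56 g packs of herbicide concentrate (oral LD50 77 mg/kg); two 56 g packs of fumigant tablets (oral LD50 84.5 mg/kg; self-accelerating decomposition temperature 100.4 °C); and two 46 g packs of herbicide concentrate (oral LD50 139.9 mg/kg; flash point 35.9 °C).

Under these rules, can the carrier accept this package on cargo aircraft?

No

The herbicide concentrate has oral LD50 77 mg/kg, which is ≤ 200 mg/kg, so it is Category TX (Toxic).
Oral LD50 84.5 mg/kg meets the Category TX criterion (Toxic), so the fumigant tablets are Category TX.
Herbicide concentrate: oral LD50 139.9 mg/kg ≤ 200 mg/kg → Category TX (Toxic).
Category TX net quantity: (two 56 g packs = 112 g) + (two 56 g packs = 112 g) + (two 46 g packs = 92 g) = 316 g.
That exceeds the Category TX cargo aircraft limit of 250 g.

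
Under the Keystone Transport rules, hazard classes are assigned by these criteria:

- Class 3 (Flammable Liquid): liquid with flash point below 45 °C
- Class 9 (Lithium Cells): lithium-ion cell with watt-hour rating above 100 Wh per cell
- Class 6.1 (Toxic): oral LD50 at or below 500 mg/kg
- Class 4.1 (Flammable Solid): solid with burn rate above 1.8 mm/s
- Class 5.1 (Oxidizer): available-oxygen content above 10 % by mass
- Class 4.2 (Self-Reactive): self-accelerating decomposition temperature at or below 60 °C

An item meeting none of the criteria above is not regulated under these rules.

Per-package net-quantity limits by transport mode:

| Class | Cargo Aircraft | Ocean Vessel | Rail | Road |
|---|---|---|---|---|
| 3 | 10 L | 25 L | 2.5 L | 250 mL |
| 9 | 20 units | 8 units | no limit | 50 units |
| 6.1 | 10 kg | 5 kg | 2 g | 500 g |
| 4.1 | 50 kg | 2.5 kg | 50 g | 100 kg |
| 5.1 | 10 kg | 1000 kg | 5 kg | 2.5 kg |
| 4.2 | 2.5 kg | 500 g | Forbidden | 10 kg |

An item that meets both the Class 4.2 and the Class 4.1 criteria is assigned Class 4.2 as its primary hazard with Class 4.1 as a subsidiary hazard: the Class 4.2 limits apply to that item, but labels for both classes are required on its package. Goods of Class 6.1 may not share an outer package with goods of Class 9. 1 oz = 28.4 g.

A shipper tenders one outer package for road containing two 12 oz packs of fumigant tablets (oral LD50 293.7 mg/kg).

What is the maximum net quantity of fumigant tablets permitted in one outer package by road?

The fumigant tablets have oral LD50 293.7 mg/kg, which is ≤ 500 mg/kg, so they are Class 6.1 (Toxic).
The road limit for Class 6.1 is 500 g.

500 g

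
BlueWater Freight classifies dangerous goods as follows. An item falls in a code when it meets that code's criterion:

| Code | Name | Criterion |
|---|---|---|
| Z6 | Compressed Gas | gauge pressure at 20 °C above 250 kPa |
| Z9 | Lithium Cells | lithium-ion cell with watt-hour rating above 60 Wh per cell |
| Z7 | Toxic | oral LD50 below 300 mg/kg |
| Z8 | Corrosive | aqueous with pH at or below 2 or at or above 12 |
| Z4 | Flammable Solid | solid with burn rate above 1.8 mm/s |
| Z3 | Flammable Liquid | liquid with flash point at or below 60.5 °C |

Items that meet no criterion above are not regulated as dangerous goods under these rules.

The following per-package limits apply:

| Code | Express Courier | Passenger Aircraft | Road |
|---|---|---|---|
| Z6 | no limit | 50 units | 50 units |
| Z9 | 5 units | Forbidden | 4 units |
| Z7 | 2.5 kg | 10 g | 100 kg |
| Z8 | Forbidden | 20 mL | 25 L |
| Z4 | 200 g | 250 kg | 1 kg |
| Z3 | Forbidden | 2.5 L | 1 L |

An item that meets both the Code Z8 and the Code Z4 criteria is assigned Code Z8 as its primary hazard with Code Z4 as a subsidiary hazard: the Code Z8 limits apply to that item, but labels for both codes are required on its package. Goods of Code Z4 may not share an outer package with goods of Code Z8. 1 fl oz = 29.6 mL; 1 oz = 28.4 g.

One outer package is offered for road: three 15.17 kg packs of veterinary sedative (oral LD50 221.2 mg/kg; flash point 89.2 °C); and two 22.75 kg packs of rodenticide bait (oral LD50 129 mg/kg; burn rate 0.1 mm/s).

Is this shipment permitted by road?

With oral LD50 221.2 mg/kg (< 300 mg/kg), the veterinary sedative falls in Code Z7.
The rodenticide bait has oral LD50 129 mg/kg, which is < 300 mg/kg, so it is Code Z7 (Toxic).
Code Z7 net quantity: (three 15.17 kg packs = 45.51 kg) + (two 22.75 kg packs = 45.5 kg) = 91.01 kg.
That is within the Code Z7 road limit of 100 kg.

Yes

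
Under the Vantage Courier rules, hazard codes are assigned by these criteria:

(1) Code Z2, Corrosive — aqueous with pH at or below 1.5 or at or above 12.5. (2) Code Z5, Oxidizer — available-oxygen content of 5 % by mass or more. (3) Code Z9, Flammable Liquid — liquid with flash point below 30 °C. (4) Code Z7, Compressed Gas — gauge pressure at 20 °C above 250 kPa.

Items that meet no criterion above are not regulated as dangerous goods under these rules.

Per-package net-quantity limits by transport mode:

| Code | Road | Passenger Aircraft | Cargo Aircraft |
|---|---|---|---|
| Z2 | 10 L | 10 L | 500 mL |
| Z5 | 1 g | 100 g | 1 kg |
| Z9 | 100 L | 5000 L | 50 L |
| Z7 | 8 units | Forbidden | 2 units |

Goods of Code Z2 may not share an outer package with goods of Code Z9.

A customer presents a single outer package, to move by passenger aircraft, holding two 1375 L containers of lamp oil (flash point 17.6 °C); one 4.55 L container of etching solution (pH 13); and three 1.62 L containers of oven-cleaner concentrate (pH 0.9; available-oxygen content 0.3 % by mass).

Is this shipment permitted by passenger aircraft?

Flash point 17.6 °C meets the Code Z9 criterion (Flammable Liquid), so the lamp oil is Code Z9.
Etching solution: pH 13 ≥ 12.5 → Code Z2 (Corrosive).
With pH 0.9 (≤ 1.5), the oven-cleaner concentrate falls in Code Z2.
Code Z2 net quantity: 4.55 L + (three 1.62 L containers = 4.86 L) = 9.41 L.
That is within the Code Z2 passenger aircraft limit of 10 L.
Code Z9 quantity: two 1375 L containers = 2750 L.
2750 L ≤ 5000 L (passenger aircraft limit, Code Z9) — within limit.
Code Z2 and Code Z9 may not share an outer package.

No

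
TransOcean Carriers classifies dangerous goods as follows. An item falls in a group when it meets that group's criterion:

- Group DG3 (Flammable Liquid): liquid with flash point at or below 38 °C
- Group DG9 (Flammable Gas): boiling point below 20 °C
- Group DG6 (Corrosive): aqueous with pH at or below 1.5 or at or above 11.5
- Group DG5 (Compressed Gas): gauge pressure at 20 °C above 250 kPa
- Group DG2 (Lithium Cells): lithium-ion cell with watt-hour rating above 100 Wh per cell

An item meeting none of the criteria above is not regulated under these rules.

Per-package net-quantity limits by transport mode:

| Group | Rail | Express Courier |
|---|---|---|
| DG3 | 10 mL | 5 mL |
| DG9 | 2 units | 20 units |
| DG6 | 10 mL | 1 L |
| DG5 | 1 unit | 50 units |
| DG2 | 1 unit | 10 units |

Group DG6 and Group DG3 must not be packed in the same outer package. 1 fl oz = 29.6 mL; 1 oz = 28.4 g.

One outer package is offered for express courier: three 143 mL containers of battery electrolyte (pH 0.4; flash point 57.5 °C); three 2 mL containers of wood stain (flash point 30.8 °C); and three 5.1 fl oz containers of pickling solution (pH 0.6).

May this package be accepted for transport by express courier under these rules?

Battery electrolyte: pH 0.4 ≤ 1.5 → Group DG6 (Corrosive).
Wood stain: flash point 30.8 °C ≤ 38 °C → Group DG3 (Flammable Liquid).
The pickling solution has pH 0.6, which is ≤ 1.5, so it is Group DG6 (Corrosive).
Group DG6 net quantity: (three 143 mL containers = 429 mL) + (three 5.1 fl oz containers = 452.88 mL) = 881.88 mL.
881.88 mL ≤ 1 L (express courier limit, Group DG6) — within limit.
Group DG3 quantity: three 2 mL containers = 6 mL.
That exceeds the Group DG3 express courier limit of 5 mL.
Group DG6 and Group DG3 may not share an outer package.

No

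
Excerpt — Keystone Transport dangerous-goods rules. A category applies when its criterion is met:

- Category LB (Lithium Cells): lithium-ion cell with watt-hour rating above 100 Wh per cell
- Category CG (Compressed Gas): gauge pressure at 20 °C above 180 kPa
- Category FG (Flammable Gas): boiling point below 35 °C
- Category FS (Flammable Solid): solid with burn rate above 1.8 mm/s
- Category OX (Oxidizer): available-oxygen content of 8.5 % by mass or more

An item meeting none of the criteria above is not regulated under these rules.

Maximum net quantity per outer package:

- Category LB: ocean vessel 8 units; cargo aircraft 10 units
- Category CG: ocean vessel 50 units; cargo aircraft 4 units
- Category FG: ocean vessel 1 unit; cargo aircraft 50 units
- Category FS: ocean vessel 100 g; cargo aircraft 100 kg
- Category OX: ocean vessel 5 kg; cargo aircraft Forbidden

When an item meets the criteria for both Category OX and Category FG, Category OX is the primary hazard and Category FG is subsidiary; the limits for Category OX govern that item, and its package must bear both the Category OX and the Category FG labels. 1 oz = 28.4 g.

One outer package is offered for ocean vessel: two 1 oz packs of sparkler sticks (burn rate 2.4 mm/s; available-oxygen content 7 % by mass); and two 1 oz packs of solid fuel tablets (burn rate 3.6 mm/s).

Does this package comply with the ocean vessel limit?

No

Burn rate 2.4 mm/s meets the Category FS criterion (Flammable Solid), so the sparkler sticks are Category FS.
Burn rate 3.6 mm/s meets the Category FS criterion (Flammable Solid), so the solid fuel tablets are Category FS.
Category FS net quantity: (two 1 oz packs = 56.8 g) + (two 1 oz packs = 56.8 g) = 113.6 g.
113.6 g > 100 g (ocean vessel limit, Category FS) — over the limit.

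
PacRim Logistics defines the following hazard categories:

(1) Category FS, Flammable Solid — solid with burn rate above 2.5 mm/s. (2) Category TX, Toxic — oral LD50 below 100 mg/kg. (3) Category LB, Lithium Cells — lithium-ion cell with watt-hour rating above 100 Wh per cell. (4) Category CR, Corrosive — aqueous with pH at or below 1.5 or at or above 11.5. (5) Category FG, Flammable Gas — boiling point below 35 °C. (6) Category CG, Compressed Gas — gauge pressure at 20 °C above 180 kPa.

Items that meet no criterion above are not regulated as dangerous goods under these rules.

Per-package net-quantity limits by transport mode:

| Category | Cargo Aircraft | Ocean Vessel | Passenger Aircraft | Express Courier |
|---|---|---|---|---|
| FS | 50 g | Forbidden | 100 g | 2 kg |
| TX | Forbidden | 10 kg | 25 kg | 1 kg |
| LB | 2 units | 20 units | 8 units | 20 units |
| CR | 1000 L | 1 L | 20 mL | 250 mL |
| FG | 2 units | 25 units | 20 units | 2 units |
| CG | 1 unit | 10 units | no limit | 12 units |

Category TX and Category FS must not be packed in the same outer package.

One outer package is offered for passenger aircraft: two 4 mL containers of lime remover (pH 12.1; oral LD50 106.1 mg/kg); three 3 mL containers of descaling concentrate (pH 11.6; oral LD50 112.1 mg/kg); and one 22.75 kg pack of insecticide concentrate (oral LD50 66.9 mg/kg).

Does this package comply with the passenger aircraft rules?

Lime remover: pH 12.1 ≥ 11.5 → Category CR (Corrosive).
Descaling concentrate: pH 11.6 ≥ 11.5 → Category CR (Corrosive).
Oral LD50 66.9 mg/kg meets the Category TX criterion (Toxic), so the insecticide concentrate is Category TX.
Category TX quantity: 22.75 kg.
22.75 kg ≤ 25 kg (passenger aircraft limit, Category TX) — within limit.
Category CR net quantity: (two 4 mL containers = 8 mL) + (three 3 mL containers = 9 mL) = 17 mL.
17 mL ≤ 20 mL (passenger aircraft limit, Category CR) — within limit.
The segregation rule (Category TX with Category FS) does not apply to Category TX with Category CR.
Every hazard category is within its passenger aircraft limit and no segregation rule is violated.

Yes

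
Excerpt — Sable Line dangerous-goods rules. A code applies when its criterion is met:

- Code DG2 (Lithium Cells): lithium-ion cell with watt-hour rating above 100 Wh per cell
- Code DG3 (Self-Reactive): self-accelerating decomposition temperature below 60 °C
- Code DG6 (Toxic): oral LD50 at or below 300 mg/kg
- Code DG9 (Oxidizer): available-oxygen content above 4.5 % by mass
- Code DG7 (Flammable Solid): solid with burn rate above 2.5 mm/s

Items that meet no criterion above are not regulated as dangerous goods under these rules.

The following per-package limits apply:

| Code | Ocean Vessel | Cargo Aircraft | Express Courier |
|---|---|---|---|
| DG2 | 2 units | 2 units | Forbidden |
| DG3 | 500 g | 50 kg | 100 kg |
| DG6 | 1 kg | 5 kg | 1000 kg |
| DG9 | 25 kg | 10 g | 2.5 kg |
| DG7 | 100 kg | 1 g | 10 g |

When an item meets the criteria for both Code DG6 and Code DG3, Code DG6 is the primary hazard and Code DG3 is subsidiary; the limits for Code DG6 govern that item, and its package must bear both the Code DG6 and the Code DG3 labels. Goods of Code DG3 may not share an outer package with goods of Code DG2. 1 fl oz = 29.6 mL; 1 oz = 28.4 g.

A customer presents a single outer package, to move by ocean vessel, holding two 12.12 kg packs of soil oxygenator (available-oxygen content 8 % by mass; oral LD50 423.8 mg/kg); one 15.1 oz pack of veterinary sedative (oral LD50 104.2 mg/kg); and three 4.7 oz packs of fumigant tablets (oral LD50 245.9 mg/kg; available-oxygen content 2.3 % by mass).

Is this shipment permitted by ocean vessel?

Yes

Available-oxygen content 8 % by mass meets the Code DG9 criterion (Oxidizer), so the soil oxygenator is Code DG9.
Veterinary sedative: oral LD50 104.2 mg/kg ≤ 300 mg/kg → Code DG6 (Toxic).
Oral LD50 245.9 mg/kg meets the Code DG6 criterion (Toxic), so the fumigant tablets are Code DG6.
Total Code DG6: (one 15.1 oz pack = 428.84 g) + (three 4.7 oz packs = 400.44 g) = 829.28 g.
829.28 g is within the ocean vessel limit of 1 kg for Code DG6.
Code DG9 quantity: two 12.12 kg packs = 24.24 kg.
24.24 kg ≤ 25 kg (ocean vessel limit, Code DG9) — within limit.
The segregation rule (Code DG3 with Code DG2) does not apply to Code DG6 with Code DG9.
Every hazard code is within its ocean vessel limit and no segregation rule is violated.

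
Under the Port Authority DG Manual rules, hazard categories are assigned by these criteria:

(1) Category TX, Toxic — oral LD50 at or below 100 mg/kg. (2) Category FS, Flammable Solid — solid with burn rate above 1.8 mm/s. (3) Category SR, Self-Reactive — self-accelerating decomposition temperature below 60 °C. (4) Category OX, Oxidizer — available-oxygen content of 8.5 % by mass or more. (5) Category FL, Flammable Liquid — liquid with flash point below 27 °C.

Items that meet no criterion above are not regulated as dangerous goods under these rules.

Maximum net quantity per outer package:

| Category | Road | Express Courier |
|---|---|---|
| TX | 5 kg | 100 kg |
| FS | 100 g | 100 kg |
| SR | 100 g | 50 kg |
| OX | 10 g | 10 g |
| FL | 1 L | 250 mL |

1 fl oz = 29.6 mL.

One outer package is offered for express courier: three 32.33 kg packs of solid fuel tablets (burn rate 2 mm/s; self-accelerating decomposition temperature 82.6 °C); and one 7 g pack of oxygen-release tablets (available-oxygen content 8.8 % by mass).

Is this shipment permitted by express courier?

Solid fuel tablets: burn rate 2 mm/s > 1.8 mm/s → Category FS (Flammable Solid).
Oxygen-release tablets: available-oxygen content 8.8 % by mass ≥ 8.5 % by mass → Category OX (Oxidizer).
Category OX quantity: 7 g.
That is within the Category OX express courier limit of 10 g.
Category FS quantity: three 32.33 kg packs = 96.99 kg.
That is within the Category FS express courier limit of 100 kg.
Every hazard category is within its express courier limit and no segregation rule is violated.

Yes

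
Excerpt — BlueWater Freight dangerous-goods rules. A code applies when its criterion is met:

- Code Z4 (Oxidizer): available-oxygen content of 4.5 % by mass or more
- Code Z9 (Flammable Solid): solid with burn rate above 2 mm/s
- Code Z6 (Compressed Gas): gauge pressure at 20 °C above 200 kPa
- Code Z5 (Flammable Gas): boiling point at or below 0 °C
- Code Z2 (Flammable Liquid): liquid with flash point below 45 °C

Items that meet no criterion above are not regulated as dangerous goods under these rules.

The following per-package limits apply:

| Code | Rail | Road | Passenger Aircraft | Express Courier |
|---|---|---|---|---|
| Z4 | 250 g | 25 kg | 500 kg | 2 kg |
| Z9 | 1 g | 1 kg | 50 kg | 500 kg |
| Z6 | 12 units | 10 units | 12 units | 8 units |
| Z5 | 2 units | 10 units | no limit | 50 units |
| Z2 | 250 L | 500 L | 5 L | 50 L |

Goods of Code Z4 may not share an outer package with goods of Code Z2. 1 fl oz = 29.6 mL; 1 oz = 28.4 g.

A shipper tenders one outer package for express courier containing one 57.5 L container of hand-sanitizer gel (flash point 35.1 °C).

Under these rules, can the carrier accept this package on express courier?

The hand-sanitizer gel has flash point 35.1 °C, which is < 45 °C, so it is Code Z2 (Flammable Liquid).
Code Z2 quantity: 57.5 L.
That exceeds the Code Z2 express courier limit of 50 L.

No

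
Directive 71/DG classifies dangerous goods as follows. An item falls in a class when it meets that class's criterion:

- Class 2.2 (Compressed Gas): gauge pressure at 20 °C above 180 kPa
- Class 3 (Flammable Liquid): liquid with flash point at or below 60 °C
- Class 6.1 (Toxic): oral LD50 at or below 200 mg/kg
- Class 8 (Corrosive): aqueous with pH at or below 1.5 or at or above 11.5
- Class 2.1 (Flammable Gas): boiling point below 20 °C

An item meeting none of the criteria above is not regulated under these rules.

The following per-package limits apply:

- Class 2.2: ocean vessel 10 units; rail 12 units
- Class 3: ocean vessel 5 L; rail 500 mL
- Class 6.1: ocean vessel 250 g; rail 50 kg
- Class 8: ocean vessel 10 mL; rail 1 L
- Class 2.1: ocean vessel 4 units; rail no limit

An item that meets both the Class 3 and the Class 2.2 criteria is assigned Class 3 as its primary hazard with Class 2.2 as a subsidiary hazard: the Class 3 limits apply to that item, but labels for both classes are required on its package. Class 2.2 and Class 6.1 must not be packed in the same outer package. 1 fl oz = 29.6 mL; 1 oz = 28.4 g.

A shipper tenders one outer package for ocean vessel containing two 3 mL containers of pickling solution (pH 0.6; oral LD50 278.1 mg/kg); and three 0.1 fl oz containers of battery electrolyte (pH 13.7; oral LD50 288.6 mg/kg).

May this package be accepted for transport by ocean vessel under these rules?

Pickling solution: pH 0.6 ≤ 1.5 → Class 8 (Corrosive).
Battery electrolyte: pH 13.7 ≥ 11.5 → Class 8 (Corrosive).
Total Class 8: (two 3 mL containers = 6 mL) + (three 0.1 fl oz containers = 8.88 mL) = 14.88 mL.
14.88 mL exceeds the ocean vessel limit of 10 mL for Class 8.

No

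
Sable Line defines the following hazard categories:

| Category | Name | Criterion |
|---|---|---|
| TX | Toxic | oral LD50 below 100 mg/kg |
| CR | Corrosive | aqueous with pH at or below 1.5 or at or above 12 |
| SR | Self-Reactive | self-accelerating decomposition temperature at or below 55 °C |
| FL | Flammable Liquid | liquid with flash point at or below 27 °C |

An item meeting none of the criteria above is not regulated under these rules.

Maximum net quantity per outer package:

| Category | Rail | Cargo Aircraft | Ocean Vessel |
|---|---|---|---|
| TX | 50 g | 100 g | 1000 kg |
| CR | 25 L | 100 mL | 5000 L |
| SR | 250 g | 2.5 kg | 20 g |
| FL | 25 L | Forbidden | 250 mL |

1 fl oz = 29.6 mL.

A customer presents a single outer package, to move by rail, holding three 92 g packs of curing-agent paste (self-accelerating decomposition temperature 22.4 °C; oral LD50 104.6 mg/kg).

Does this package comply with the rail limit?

Self-accelerating decomposition temperature 22.4 °C meets the Category SR criterion (Self-Reactive), so the curing-agent paste is Category SR.
Category SR quantity: three 92 g packs = 276 g.
276 g > 250 g (rail limit, Category SR) — over the limit.

No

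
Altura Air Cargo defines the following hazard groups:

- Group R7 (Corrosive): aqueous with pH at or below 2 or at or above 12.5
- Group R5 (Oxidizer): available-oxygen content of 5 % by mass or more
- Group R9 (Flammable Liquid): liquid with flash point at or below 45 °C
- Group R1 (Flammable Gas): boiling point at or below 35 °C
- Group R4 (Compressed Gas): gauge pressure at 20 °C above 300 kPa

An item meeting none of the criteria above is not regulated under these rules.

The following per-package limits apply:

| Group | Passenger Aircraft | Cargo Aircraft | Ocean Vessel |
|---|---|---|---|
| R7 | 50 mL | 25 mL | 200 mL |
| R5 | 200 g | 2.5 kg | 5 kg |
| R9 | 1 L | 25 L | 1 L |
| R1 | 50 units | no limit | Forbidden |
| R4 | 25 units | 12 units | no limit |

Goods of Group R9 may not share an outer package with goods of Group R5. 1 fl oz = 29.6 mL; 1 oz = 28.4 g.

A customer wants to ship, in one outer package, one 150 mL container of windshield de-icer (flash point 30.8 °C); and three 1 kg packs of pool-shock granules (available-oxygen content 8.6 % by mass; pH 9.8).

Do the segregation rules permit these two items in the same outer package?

Windshield de-icer: flash point 30.8 °C ≤ 45 °C → Group R9 (Flammable Liquid).
With available-oxygen content 8.6 % by mass (≥ 5 % by mass), the pool-shock granules fall in Group R5.
Group R9 and Group R5 may not share an outer package.

No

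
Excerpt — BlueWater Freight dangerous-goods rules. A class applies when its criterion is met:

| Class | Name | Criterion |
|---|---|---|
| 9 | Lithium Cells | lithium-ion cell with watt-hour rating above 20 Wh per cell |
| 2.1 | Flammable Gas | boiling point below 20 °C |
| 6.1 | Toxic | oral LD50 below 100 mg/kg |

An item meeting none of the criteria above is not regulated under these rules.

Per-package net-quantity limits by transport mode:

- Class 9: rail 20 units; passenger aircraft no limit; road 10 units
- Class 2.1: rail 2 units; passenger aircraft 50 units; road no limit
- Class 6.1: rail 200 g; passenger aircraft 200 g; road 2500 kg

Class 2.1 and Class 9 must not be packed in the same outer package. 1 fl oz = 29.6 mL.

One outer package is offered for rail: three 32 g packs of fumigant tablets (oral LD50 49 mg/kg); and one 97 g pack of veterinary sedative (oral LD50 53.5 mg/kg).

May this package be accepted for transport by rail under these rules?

Yes

The fumigant tablets have oral LD50 49 mg/kg, which is < 100 mg/kg, so they are Class 6.1 (Toxic).
The veterinary sedative has oral LD50 53.5 mg/kg, which is < 100 mg/kg, so it is Class 6.1 (Toxic).
Class 6.1 net quantity: (three 32 g packs = 96 g) + 97 g = 193 g.
193 g is within the rail limit of 200 g for Class 6.1.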